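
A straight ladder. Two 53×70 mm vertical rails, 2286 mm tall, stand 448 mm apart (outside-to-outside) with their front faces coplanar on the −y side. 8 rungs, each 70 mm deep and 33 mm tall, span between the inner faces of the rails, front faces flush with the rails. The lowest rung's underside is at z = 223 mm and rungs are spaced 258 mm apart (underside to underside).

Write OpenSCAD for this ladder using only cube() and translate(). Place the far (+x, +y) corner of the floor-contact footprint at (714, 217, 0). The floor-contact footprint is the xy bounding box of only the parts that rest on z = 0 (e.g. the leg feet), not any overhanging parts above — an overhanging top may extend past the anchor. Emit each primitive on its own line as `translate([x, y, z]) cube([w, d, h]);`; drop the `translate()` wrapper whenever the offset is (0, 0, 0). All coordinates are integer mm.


translate([266, 147, 0]) cube([53, 70, 2286]);
translate([661, 147, 0]) cube([53, 70, 2286]);
translate([319, 147, 223]) cube([342, 70, 33]);
translate([319, 147, 481]) cube([342, 70, 33]);
translate([319, 147, 739]) cube([342, 70, 33]);
translate([319, 147, 997]) cube([342, 70, 33]);
translate([319, 147, 1255]) cube([342, 70, 33]);
translate([319, 147, 1513]) cube([342, 70, 33]);
translate([319, 147, 1771]) cube([342, 70, 33]);
translate([319, 147, 2029]) cube([342, 70, 33]);


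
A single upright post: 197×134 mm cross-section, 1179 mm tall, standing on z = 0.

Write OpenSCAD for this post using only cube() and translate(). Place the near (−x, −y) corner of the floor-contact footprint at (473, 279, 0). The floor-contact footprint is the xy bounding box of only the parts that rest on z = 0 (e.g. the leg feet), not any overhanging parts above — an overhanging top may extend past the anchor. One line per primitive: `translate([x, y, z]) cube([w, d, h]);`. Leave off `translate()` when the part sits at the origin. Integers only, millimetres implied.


translate([473, 279, 0]) cube([197, 134, 1179]);


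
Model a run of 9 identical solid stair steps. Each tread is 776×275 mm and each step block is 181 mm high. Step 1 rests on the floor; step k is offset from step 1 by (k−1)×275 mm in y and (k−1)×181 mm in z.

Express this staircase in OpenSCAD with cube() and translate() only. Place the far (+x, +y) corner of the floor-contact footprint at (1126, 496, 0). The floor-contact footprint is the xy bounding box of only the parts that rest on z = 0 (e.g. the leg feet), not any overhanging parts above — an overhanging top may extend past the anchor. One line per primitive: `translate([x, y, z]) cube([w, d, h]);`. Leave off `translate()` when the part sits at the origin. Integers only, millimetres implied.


translate([350, 221, 0]) cube([776, 275, 181]);
translate([350, 496, 181]) cube([776, 275, 181]);
translate([350, 771, 362]) cube([776, 275, 181]);
translate([350, 1046, 543]) cube([776, 275, 181]);
translate([350, 1321, 724]) cube([776, 275, 181]);
translate([350, 1596, 905]) cube([776, 275, 181]);
translate([350, 1871, 1086]) cube([776, 275, 181]);
translate([350, 2146, 1267]) cube([776, 275, 181]);
translate([350, 2421, 1448]) cube([776, 275, 181]);


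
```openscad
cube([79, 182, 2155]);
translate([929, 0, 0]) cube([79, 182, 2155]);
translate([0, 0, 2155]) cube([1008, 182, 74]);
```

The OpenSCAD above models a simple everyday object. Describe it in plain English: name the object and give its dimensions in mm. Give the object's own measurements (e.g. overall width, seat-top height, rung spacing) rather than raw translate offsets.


A door frame. The clear opening is 850 mm wide and 2155 mm high. Two 79 mm wide jambs, 182 mm deep, stand either side of the opening from the floor to the top of the opening. A 74 mm thick head sits across the top of both jambs, spanning the full outside width of the frame.


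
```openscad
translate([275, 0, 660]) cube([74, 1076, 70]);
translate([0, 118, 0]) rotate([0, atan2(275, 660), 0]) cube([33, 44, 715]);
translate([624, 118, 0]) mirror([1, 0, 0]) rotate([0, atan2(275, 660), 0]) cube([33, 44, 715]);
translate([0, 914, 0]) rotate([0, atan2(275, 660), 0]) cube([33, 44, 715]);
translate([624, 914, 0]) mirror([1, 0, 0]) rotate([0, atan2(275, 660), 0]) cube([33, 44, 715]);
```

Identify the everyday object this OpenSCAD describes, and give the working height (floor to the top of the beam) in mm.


A sawhorse. The overall height is 730 mm.

A beam across two mirrored pairs of raked legs — a sawhorse. The beam's underside is at z = 660 (matching the legs' vertical rise in atan2(275, 660)) and the beam is 70 mm tall, so its top is at 660 + 70 = 730 mm. The raked legs top out at the beam's underside, so that is the highest point.


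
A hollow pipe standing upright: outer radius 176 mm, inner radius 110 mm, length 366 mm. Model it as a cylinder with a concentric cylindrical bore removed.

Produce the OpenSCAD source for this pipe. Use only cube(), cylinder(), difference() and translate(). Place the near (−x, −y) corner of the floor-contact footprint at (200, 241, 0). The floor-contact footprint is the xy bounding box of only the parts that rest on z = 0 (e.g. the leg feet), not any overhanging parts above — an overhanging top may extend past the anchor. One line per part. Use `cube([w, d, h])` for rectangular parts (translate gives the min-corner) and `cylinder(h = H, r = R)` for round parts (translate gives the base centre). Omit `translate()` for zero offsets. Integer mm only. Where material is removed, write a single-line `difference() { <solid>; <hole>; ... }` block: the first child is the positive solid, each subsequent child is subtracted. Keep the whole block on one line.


difference() { translate([376, 417, 0]) cylinder(h = 366, r = 176); translate([376, 417, 0]) cylinder(h = 366, r = 110); }


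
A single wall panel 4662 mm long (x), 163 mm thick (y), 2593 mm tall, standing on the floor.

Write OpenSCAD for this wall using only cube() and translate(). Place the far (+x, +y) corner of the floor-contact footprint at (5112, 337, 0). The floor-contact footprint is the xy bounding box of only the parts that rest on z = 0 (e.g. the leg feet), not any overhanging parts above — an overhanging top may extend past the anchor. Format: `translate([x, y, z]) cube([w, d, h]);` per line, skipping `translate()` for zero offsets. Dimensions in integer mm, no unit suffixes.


translate([450, 174, 0]) cube([4662, 163, 2593]);


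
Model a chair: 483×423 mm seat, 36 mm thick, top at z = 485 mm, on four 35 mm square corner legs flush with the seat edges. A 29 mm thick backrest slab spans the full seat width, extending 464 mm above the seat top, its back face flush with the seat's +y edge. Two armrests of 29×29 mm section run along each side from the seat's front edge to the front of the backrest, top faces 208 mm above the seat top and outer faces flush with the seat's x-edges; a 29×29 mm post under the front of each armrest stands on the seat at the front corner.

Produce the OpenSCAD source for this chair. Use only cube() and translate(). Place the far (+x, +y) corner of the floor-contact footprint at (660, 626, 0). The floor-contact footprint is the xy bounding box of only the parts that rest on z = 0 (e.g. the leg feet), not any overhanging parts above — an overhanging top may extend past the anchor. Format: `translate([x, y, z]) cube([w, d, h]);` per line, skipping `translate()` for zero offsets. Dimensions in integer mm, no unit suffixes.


// leg_h = 485 - 36 = 449
// arm post h = 208 - 29 = 179
translate([177, 203, 449]) cube([483, 423, 36]);
translate([177, 203, 0]) cube([35, 35, 449]);
translate([625, 203, 0]) cube([35, 35, 449]);
translate([177, 591, 0]) cube([35, 35, 449]);
translate([625, 591, 0]) cube([35, 35, 449]);
translate([177, 597, 485]) cube([483, 29, 464]);
translate([177, 203, 664]) cube([29, 394, 29]);
translate([631, 203, 664]) cube([29, 394, 29]);
translate([177, 203, 485]) cube([29, 29, 179]);
translate([631, 203, 485]) cube([29, 29, 179]);


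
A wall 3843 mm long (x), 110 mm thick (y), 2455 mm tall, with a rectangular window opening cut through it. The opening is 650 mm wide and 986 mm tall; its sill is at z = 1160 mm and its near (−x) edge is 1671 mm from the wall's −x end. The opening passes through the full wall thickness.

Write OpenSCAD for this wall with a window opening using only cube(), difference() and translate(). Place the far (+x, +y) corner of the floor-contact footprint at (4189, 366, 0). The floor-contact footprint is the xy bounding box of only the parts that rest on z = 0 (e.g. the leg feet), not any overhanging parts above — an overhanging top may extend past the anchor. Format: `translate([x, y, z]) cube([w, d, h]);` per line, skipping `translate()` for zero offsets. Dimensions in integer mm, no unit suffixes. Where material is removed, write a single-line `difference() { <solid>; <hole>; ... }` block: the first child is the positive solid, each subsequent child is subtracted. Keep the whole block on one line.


difference() { translate([346, 256, 0]) cube([3843, 110, 2455]); translate([2017, 256, 1160]) cube([650, 110, 986]); }


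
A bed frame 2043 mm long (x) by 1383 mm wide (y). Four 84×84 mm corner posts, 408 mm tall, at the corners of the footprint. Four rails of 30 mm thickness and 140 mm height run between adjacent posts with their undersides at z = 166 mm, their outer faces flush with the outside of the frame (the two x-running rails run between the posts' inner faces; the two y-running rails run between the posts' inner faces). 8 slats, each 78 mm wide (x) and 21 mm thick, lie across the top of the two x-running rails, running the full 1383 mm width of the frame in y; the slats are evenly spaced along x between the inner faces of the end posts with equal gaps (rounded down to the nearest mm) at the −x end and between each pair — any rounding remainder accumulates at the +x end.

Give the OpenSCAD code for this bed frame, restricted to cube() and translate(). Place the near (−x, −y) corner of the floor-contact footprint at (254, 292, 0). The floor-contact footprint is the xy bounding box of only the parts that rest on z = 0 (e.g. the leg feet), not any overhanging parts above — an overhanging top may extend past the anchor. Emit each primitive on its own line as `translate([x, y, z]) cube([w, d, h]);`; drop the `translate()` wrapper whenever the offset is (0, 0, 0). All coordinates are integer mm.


translate([254, 292, 0]) cube([84, 84, 408]);
translate([254, 1591, 0]) cube([84, 84, 408]);
translate([2213, 292, 0]) cube([84, 84, 408]);
translate([2213, 1591, 0]) cube([84, 84, 408]);
translate([338, 292, 166]) cube([1875, 30, 140]);
translate([338, 1645, 166]) cube([1875, 30, 140]);
translate([254, 376, 166]) cube([30, 1215, 140]);
translate([2267, 376, 166]) cube([30, 1215, 140]);
translate([477, 292, 306]) cube([78, 1383, 21]);
translate([694, 292, 306]) cube([78, 1383, 21]);
translate([911, 292, 306]) cube([78, 1383, 21]);
translate([1128, 292, 306]) cube([78, 1383, 21]);
translate([1345, 292, 306]) cube([78, 1383, 21]);
translate([1562, 292, 306]) cube([78, 1383, 21]);
translate([1779, 292, 306]) cube([78, 1383, 21]);
translate([1996, 292, 306]) cube([78, 1383, 21]);


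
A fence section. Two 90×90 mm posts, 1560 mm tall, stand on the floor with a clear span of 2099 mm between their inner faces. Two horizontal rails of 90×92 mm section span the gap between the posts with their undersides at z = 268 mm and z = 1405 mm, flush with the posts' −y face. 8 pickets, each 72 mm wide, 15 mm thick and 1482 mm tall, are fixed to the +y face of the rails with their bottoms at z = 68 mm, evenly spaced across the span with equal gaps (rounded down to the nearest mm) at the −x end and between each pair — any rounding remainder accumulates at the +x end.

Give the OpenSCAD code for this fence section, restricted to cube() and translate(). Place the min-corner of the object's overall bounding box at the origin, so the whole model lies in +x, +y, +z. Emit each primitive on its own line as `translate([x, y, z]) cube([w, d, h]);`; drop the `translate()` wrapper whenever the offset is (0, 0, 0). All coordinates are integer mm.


cube([90, 90, 1560]);
translate([2189, 0, 0]) cube([90, 90, 1560]);
translate([90, 0, 268]) cube([2099, 90, 92]);
translate([90, 0, 1405]) cube([2099, 90, 92]);
translate([259, 90, 68]) cube([72, 15, 1482]);
translate([500, 90, 68]) cube([72, 15, 1482]);
translate([741, 90, 68]) cube([72, 15, 1482]);
translate([982, 90, 68]) cube([72, 15, 1482]);
translate([1223, 90, 68]) cube([72, 15, 1482]);
translate([1464, 90, 68]) cube([72, 15, 1482]);
translate([1705, 90, 68]) cube([72, 15, 1482]);
translate([1946, 90, 68]) cube([72, 15, 1482]);


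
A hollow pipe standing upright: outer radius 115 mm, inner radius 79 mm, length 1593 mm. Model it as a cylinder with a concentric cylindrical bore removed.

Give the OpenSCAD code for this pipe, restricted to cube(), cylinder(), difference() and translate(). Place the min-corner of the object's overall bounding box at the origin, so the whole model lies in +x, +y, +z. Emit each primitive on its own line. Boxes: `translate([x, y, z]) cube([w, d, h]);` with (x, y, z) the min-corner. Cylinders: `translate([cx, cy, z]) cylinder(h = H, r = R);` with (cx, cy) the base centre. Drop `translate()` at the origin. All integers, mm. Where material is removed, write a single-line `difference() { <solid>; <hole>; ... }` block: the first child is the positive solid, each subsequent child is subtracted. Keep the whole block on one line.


difference() { translate([115, 115, 0]) cylinder(h = 1593, r = 115); translate([115, 115, 0]) cylinder(h = 1593, r = 79); }


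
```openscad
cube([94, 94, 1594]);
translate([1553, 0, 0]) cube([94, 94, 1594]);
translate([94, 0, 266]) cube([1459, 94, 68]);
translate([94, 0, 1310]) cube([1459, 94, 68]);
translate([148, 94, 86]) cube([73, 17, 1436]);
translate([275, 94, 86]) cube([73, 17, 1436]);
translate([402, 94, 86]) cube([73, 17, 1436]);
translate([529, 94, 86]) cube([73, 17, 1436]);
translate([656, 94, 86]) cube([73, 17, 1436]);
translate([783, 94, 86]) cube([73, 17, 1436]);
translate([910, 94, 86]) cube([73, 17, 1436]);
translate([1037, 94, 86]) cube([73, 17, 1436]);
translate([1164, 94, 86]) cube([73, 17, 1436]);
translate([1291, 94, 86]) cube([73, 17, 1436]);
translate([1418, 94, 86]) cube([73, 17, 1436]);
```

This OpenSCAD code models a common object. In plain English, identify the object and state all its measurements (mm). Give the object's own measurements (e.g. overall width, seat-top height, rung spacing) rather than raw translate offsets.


A fence section. Two 94×94 mm posts, 1594 mm tall, stand on the floor with a clear span of 1459 mm between their inner faces. Two horizontal rails of 94×68 mm section span the gap between the posts with their undersides at z = 266 mm and z = 1310 mm, flush with the posts' −y face. 11 pickets, each 73 mm wide, 17 mm thick and 1436 mm tall, are fixed to the +y face of the rails with their bottoms at z = 86 mm, spaced across the span with a 54 mm gap after the −x post and between neighbouring pickets, with 62 mm left before the +x post.


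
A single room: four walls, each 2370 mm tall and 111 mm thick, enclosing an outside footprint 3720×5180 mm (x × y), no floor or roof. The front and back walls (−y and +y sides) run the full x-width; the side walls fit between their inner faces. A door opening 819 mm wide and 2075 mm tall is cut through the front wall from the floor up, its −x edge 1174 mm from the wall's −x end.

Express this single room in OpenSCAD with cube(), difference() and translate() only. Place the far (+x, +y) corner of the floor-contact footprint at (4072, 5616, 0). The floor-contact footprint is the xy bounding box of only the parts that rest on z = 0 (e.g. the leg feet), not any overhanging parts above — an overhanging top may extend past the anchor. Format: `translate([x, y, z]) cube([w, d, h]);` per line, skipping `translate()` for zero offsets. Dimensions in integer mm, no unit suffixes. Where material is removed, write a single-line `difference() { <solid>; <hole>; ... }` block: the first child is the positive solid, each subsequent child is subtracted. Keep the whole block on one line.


difference() { translate([352, 436, 0]) cube([3720, 111, 2370]); translate([1526, 436, 0]) cube([819, 111, 2075]); }
translate([352, 5505, 0]) cube([3720, 111, 2370]);
translate([352, 547, 0]) cube([111, 4958, 2370]);
translate([3961, 547, 0]) cube([111, 4958, 2370]);


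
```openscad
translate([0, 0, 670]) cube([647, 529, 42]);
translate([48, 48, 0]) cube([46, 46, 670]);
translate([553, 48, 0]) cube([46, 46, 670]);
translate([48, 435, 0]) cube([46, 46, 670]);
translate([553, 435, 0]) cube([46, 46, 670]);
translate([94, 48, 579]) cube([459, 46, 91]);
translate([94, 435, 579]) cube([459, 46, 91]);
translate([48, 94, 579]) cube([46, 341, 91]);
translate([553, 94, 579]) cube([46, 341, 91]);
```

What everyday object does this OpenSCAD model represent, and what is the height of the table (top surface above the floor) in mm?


A table. The table height is 712 mm.

A 647×529×42 slab sits at z = 670 on four 46 mm square posts — a table. The top surface is at 670 + 42 = 712 mm.


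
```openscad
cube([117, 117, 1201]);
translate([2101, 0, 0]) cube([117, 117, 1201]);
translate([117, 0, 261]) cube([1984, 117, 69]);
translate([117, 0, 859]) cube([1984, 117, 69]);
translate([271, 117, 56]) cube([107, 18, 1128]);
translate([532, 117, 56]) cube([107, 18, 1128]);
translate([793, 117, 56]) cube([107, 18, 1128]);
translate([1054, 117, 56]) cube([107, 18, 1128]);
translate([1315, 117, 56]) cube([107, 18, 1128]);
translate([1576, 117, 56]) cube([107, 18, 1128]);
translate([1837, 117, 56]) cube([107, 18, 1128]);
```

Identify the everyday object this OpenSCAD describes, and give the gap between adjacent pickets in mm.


A fence section. The picket gap is 154 mm.

Two posts, two rails, 7 pickets — a fence section. Span 1984 mm holds 7 pickets of 107 mm with 8 equal gaps: ⌊(1984 − 7·107) / 8⌋ = 154 mm.


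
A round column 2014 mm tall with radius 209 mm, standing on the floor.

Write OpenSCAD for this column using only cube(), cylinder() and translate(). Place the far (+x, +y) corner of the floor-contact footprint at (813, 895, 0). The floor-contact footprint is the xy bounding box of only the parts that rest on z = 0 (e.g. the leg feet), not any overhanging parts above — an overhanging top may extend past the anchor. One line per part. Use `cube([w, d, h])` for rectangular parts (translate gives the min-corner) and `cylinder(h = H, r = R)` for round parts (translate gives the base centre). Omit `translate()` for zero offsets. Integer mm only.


translate([604, 686, 0]) cylinder(h = 2014, r = 209);


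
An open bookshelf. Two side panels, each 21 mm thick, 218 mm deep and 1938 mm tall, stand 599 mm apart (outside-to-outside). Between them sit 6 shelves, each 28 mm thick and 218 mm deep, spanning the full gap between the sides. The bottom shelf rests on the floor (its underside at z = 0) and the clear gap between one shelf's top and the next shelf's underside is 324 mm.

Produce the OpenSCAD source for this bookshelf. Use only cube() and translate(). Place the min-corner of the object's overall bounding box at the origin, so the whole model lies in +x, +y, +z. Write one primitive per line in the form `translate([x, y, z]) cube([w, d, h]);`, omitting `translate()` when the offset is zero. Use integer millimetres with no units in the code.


cube([21, 218, 1938]);
translate([578, 0, 0]) cube([21, 218, 1938]);
translate([21, 0, 0]) cube([557, 218, 28]);
translate([21, 0, 352]) cube([557, 218, 28]);
translate([21, 0, 704]) cube([557, 218, 28]);
translate([21, 0, 1056]) cube([557, 218, 28]);
translate([21, 0, 1408]) cube([557, 218, 28]);
translate([21, 0, 1760]) cube([557, 218, 28]);


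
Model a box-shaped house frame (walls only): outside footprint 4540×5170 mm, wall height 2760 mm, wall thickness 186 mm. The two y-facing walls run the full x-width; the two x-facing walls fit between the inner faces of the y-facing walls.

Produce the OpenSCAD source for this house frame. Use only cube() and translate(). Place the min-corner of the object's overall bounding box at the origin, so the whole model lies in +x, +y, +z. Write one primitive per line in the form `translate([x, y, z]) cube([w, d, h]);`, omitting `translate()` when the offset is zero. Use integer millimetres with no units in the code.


cube([4540, 186, 2760]);
translate([0, 4984, 0]) cube([4540, 186, 2760]);
translate([0, 186, 0]) cube([186, 4798, 2760]);
translate([4354, 186, 0]) cube([186, 4798, 2760]);


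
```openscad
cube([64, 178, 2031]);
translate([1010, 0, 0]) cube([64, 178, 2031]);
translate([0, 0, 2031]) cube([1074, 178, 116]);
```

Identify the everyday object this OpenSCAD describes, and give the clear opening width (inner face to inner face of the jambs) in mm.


A door frame. The clear opening width is 946 mm.

Two 2031 mm tall posts with a header on top — a door frame. The left jamb is 64 mm wide at x = 0; the right jamb starts at x = 1010. The clear opening is 1010 − 64 = 946 mm.


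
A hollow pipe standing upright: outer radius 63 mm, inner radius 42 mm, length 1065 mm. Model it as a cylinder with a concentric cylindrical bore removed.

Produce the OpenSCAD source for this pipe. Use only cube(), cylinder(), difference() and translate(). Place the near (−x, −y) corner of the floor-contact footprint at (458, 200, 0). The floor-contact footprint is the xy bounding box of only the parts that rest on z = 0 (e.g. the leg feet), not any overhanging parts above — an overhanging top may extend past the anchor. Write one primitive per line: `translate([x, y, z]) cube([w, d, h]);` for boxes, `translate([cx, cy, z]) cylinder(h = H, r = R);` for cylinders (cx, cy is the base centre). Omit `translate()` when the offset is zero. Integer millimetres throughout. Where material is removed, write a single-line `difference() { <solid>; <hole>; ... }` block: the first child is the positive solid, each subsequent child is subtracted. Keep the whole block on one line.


difference() { translate([521, 263, 0]) cylinder(h = 1065, r = 63); translate([521, 263, 0]) cylinder(h = 1065, r = 42); }


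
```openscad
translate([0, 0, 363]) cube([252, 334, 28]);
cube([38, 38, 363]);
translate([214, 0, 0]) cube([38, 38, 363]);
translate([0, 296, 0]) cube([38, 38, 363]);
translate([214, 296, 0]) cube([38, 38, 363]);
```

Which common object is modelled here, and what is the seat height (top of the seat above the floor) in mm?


A stool. The seat height is 391 mm.

A 252×334×28 slab at z = 363 on four corner posts — a stool. The seat top is 363 + 28 = 391 mm.


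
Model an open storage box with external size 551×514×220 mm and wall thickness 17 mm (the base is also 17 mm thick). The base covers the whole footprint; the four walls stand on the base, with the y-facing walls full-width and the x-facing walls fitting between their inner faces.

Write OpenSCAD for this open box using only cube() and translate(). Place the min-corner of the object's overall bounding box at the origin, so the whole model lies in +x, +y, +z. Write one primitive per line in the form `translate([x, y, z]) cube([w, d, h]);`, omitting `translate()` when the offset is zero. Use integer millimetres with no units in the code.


cube([551, 514, 17]);
translate([0, 0, 17]) cube([551, 17, 203]);
translate([0, 497, 17]) cube([551, 17, 203]);
translate([0, 17, 17]) cube([17, 480, 203]);
translate([534, 17, 17]) cube([17, 480, 203]);


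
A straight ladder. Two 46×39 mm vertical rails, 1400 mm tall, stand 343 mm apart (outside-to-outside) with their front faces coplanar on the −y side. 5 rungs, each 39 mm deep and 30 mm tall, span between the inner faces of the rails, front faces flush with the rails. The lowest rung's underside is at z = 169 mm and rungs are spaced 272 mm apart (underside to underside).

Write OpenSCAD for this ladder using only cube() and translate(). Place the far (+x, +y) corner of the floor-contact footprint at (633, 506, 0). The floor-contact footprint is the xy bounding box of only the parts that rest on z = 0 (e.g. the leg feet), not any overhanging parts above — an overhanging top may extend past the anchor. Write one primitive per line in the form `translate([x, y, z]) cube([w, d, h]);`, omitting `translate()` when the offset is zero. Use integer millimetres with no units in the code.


translate([290, 467, 0]) cube([46, 39, 1400]);
translate([587, 467, 0]) cube([46, 39, 1400]);
translate([336, 467, 169]) cube([251, 39, 30]);
translate([336, 467, 441]) cube([251, 39, 30]);
translate([336, 467, 713]) cube([251, 39, 30]);
translate([336, 467, 985]) cube([251, 39, 30]);
translate([336, 467, 1257]) cube([251, 39, 30]);


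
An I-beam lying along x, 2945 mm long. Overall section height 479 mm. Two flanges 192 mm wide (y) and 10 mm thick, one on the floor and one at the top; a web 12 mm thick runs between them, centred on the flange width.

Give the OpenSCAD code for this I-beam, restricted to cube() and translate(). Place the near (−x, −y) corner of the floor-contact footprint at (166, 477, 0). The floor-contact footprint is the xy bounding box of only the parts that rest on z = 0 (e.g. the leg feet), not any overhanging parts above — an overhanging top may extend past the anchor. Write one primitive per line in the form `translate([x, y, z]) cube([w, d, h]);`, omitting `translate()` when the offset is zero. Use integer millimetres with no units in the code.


translate([166, 477, 0]) cube([2945, 192, 10]);
translate([166, 567, 10]) cube([2945, 12, 459]);
translate([166, 477, 469]) cube([2945, 192, 10]);


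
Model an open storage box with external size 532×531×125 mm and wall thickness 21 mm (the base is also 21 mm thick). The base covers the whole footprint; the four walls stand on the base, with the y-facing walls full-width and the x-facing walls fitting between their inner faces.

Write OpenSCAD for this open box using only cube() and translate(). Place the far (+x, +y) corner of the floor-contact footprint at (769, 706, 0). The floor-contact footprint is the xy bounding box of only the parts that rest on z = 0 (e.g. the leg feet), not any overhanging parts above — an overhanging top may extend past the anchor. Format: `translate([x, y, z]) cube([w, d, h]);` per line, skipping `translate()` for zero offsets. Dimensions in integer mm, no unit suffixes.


translate([237, 175, 0]) cube([532, 531, 21]);
translate([237, 175, 21]) cube([532, 21, 104]);
translate([237, 685, 21]) cube([532, 21, 104]);
translate([237, 196, 21]) cube([21, 489, 104]);
translate([748, 196, 21]) cube([21, 489, 104]);


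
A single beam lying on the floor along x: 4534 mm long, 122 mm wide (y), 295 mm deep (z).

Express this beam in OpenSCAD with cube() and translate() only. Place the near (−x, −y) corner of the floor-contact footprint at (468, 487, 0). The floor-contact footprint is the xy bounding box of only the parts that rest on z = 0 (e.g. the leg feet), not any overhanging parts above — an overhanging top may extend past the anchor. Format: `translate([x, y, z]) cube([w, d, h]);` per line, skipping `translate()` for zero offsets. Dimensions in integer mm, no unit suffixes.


translate([468, 487, 0]) cube([4534, 122, 295]);


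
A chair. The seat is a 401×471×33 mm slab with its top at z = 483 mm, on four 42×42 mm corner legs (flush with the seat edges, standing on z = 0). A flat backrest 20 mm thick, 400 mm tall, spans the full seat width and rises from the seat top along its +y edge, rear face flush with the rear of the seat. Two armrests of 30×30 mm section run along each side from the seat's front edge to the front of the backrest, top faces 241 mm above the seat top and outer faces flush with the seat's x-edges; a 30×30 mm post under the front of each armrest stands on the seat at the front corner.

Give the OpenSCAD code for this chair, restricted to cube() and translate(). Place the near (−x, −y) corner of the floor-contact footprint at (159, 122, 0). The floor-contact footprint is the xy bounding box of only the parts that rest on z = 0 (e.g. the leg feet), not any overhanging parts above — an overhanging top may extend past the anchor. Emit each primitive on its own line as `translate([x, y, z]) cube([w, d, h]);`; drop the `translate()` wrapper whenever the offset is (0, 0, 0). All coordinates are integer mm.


// leg_h = 483 - 33 = 450
// arm post h = 241 - 30 = 211
translate([159, 122, 450]) cube([401, 471, 33]);
translate([159, 122, 0]) cube([42, 42, 450]);
translate([518, 122, 0]) cube([42, 42, 450]);
translate([159, 551, 0]) cube([42, 42, 450]);
translate([518, 551, 0]) cube([42, 42, 450]);
translate([159, 573, 483]) cube([401, 20, 400]);
translate([159, 122, 694]) cube([30, 451, 30]);
translate([530, 122, 694]) cube([30, 451, 30]);
translate([159, 122, 483]) cube([30, 30, 211]);
translate([530, 122, 483]) cube([30, 30, 211]);


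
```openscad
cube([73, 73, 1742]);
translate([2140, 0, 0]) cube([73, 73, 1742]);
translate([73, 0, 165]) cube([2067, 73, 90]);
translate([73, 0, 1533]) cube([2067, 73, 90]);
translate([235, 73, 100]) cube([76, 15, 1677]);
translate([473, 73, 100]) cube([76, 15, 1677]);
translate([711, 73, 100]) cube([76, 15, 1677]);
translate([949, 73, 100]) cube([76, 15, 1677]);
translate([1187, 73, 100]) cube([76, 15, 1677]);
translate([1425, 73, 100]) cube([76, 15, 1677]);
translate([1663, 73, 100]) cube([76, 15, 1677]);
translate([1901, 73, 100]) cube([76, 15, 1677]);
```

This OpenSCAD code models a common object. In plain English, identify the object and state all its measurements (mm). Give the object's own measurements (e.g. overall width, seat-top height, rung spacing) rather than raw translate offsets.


A fence section. Two 73×73 mm posts, 1742 mm tall, stand on the floor with a clear span of 2067 mm between their inner faces. Two horizontal rails of 73×90 mm section span the gap between the posts with their undersides at z = 165 mm and z = 1533 mm, flush with the posts' −y face. 8 pickets, each 76 mm wide, 15 mm thick and 1677 mm tall, are fixed to the +y face of the rails with their bottoms at z = 100 mm, spaced across the span with a 162 mm gap after the −x post and between neighbouring pickets, with 163 mm left before the +x post.


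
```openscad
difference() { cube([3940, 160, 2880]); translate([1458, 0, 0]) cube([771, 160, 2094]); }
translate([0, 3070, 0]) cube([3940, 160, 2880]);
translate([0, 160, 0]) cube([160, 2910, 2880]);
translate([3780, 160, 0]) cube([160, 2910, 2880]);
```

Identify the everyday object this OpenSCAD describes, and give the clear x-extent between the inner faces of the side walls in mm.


A single room. The interior width is 3620 mm.

Four walls enclosing a rectangle with a door in the front wall — a room. Outside width 3940 minus two 160 mm walls gives 3620 mm.


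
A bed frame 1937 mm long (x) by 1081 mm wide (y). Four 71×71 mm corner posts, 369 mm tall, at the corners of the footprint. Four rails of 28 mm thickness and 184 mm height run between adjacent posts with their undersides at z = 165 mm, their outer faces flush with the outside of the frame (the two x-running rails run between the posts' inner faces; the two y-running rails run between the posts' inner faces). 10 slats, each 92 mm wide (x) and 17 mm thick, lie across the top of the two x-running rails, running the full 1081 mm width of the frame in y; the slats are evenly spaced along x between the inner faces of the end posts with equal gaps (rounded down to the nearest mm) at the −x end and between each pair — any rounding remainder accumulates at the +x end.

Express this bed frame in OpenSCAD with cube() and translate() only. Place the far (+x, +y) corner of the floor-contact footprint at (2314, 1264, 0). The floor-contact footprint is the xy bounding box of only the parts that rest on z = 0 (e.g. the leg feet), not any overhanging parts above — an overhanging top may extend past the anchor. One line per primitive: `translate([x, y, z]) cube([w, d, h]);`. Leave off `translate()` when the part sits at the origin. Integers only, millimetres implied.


translate([377, 183, 0]) cube([71, 71, 369]);
translate([377, 1193, 0]) cube([71, 71, 369]);
translate([2243, 183, 0]) cube([71, 71, 369]);
translate([2243, 1193, 0]) cube([71, 71, 369]);
translate([448, 183, 165]) cube([1795, 28, 184]);
translate([448, 1236, 165]) cube([1795, 28, 184]);
translate([377, 254, 165]) cube([28, 939, 184]);
translate([2286, 254, 165]) cube([28, 939, 184]);
translate([527, 183, 349]) cube([92, 1081, 17]);
translate([698, 183, 349]) cube([92, 1081, 17]);
translate([869, 183, 349]) cube([92, 1081, 17]);
translate([1040, 183, 349]) cube([92, 1081, 17]);
translate([1211, 183, 349]) cube([92, 1081, 17]);
translate([1382, 183, 349]) cube([92, 1081, 17]);
translate([1553, 183, 349]) cube([92, 1081, 17]);
translate([1724, 183, 349]) cube([92, 1081, 17]);
translate([1895, 183, 349]) cube([92, 1081, 17]);
translate([2066, 183, 349]) cube([92, 1081, 17]);


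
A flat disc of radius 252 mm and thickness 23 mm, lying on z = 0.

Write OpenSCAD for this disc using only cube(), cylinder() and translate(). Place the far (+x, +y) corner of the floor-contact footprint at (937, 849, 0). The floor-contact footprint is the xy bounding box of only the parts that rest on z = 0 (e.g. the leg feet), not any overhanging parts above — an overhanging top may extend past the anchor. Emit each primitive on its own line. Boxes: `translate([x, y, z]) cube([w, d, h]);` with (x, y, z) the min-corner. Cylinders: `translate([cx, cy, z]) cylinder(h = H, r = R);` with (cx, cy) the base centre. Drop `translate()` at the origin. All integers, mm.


translate([685, 597, 0]) cylinder(h = 23, r = 252);


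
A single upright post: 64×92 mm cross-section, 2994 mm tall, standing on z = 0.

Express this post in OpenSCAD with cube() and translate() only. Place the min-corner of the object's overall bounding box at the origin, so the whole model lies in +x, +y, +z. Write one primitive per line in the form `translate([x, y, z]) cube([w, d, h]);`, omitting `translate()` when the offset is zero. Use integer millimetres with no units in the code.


cube([64, 92, 2994]);


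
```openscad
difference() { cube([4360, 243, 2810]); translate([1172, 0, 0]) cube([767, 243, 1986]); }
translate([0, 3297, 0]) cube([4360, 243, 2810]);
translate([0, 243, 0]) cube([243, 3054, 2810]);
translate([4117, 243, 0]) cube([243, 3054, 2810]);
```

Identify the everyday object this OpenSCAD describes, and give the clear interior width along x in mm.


A single room. The interior width is 3874 mm.

Four walls enclosing a rectangle with a door in the front wall — a room. Outside width 4360 minus two 243 mm walls gives 3874 mm.


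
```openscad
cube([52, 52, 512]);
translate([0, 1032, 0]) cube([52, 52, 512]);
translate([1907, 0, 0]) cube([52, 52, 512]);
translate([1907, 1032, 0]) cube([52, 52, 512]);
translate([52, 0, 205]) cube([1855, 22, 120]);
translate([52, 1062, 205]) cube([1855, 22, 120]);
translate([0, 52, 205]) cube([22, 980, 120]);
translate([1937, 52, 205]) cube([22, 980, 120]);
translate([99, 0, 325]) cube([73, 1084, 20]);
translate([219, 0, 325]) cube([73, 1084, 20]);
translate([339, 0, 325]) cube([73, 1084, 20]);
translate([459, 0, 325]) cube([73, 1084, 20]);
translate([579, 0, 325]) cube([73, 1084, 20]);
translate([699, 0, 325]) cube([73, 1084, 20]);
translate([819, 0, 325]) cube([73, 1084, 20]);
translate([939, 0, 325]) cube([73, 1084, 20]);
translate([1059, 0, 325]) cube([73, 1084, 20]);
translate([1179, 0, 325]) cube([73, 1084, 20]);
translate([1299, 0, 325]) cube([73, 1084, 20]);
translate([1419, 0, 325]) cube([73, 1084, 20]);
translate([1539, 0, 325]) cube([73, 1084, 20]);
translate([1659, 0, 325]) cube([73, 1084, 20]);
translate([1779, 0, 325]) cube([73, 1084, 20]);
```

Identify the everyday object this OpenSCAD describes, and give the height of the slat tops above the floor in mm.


A bed frame. The slat-top height is 345 mm.

Four posts, four rails, and a row of slats — a bed frame. Slats sit on the rails at z = 205 + 120 = 325; with slat thickness 20, the top is 345 mm.


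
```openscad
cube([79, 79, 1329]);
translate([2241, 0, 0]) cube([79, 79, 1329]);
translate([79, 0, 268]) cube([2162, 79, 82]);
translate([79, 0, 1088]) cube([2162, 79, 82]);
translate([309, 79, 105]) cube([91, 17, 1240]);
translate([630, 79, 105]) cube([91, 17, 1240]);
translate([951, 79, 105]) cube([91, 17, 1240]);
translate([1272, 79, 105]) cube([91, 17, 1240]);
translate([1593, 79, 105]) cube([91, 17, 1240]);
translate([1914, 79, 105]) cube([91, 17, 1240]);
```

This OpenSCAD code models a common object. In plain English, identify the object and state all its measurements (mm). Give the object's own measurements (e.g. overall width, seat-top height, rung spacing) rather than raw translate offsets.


A fence section. Two 79×79 mm posts, 1329 mm tall, stand on the floor with a clear span of 2162 mm between their inner faces. Two horizontal rails of 79×82 mm section span the gap between the posts with their undersides at z = 268 mm and z = 1088 mm, flush with the posts' −y face. 6 pickets, each 91 mm wide, 17 mm thick and 1240 mm tall, are fixed to the +y face of the rails with their bottoms at z = 105 mm, spaced across the span with a 230 mm gap after the −x post and between neighbouring pickets, with 236 mm left before the +x post.


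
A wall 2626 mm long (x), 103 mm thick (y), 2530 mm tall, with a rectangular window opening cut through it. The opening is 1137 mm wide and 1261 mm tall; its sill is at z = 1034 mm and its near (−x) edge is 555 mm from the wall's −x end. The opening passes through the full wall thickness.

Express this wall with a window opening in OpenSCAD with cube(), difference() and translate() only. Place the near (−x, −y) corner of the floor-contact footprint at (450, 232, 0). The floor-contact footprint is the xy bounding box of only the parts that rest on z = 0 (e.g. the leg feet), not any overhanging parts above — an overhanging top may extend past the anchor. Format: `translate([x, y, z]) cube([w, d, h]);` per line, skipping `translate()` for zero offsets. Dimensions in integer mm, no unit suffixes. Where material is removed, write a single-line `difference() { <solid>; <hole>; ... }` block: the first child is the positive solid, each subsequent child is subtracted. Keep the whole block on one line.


difference() { translate([450, 232, 0]) cube([2626, 103, 2530]); translate([1005, 232, 1034]) cube([1137, 103, 1261]); }


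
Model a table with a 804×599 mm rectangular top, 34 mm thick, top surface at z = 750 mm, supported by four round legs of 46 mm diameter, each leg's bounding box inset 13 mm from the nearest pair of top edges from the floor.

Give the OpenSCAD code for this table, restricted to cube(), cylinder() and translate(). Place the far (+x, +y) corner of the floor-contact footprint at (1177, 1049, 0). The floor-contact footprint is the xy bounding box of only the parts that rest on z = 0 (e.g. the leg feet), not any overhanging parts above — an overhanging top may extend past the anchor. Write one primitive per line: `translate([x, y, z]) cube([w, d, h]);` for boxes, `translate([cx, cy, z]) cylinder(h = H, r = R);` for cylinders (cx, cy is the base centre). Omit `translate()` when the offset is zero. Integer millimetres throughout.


translate([386, 463, 716]) cube([804, 599, 34]);
translate([422, 499, 0]) cylinder(h = 716, r = 23);
translate([1154, 499, 0]) cylinder(h = 716, r = 23);
translate([422, 1026, 0]) cylinder(h = 716, r = 23);
translate([1154, 1026, 0]) cylinder(h = 716, r = 23);


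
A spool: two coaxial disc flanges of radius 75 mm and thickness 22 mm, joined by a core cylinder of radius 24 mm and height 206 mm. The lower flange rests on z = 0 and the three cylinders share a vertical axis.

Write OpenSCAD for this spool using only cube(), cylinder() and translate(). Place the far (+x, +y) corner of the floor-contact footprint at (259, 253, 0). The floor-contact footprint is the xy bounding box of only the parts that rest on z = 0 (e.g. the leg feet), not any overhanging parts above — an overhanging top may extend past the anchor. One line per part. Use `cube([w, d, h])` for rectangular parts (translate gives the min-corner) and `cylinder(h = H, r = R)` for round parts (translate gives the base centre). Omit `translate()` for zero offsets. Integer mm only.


translate([184, 178, 0]) cylinder(h = 22, r = 75);
translate([184, 178, 22]) cylinder(h = 206, r = 24);
translate([184, 178, 228]) cylinder(h = 22, r = 75);
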